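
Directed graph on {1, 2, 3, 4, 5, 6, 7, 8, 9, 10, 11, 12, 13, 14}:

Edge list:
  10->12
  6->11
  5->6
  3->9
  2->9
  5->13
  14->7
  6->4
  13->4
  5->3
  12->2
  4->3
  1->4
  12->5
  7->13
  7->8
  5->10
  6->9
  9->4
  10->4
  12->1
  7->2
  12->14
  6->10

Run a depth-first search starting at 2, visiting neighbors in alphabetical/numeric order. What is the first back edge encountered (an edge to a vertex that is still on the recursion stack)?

DFS from 2 (visiting neighbors in alphabetical/numeric order); mark gray on enter, black on exit:
2 gray
  9 gray
    4 gray
      3 gray
        3→9: 9 is gray → back edge
First back edge: 3 → 9.

3→9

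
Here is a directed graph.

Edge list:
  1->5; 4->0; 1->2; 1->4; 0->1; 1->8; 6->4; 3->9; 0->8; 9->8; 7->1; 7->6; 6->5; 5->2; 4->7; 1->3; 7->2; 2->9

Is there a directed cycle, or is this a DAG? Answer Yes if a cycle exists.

Yes

DFS with white/gray/black marking, starting from 4:
4 gray
  0 gray
    8 gray
    8 black
    1 gray
      5 gray
        2 gray
          9 gray
            9→8: 8 black — skip
          9 black
        2 black
      5 black
      3 gray
        3→9: 9 black — skip
      3 black
      1→8: 8 black — skip
      1→4: 4 is gray → back edge
Back edge found, so a cycle exists: 4 → 0 → 1 → 4.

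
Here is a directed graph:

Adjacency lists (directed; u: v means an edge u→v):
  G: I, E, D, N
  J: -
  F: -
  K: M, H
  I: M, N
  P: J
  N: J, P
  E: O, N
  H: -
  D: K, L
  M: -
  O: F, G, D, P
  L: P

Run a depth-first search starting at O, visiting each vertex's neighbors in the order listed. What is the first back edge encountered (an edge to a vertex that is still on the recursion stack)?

DFS from O (visiting each vertex's neighbors in the order listed); mark gray on enter, black on exit:
O gray
  F gray
  F black
  G gray
    I gray
      M gray
      M black
      N gray
        J gray
        J black
        P gray
          P→J: J black — skip
        P black
      N black
    I black
    E gray
      E→O: O is gray → back edge
First back edge: E → O.

E→O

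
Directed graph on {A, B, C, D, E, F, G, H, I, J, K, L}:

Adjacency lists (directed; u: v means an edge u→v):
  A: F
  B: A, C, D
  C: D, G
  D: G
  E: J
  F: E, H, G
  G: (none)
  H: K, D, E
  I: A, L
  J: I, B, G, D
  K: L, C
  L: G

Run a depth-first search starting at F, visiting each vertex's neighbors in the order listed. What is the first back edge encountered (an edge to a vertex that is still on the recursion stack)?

A→F

DFS from F (visiting each vertex's neighbors in the order listed); mark gray on enter, black on exit:
F gray
  E gray
    J gray
      I gray
        A gray
          A→F: F is gray → back edge
First back edge: A → F.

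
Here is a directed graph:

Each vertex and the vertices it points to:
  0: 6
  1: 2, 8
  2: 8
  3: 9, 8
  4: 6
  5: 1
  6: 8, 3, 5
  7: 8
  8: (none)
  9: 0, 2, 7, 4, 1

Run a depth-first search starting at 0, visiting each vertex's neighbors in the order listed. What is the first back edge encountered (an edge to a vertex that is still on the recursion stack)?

DFS from 0 (visiting each vertex's neighbors in the order listed); mark gray on enter, black on exit:
0 gray
  6 gray
    8 gray
    8 black
    3 gray
      9 gray
        9→0: 0 is gray → back edge
First back edge: 9 → 0.

9→0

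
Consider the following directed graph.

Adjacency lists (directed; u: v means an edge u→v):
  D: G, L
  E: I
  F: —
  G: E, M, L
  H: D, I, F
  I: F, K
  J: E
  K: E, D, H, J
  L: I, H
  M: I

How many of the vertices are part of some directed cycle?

9

A vertex is on a directed cycle iff it belongs to a strongly connected component of size ≥ 2 (or has a self-loop).
The vertices on cycles are {D, E, G, H, I, J, K, L, M} — 9 in total.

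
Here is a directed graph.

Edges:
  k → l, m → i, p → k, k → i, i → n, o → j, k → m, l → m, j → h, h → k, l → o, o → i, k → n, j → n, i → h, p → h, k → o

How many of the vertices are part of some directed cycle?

7

A vertex is on a directed cycle iff it belongs to a strongly connected component of size ≥ 2 (or has a self-loop).
The vertices on cycles are {h, i, j, k, l, m, o} — 7 in total.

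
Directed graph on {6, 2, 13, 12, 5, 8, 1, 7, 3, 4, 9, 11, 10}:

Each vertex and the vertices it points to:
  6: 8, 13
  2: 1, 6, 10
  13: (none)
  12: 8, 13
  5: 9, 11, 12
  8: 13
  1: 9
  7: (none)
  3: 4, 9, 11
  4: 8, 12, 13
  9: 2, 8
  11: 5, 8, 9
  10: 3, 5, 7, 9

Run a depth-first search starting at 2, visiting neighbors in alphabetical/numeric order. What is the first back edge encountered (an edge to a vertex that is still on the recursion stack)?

9→2

DFS from 2 (visiting neighbors in alphabetical/numeric order); mark gray on enter, black on exit:
2 gray
  1 gray
    9 gray
      9→2: 2 is gray → back edge
First back edge: 9 → 2.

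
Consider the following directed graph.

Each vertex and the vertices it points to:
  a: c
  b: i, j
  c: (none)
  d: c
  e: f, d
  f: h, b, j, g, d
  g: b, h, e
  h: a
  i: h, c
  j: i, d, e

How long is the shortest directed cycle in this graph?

For each vertex v, BFS finds the shortest path from v back to v.
The shortest such closed walk is g → e → f → g, length 3.

3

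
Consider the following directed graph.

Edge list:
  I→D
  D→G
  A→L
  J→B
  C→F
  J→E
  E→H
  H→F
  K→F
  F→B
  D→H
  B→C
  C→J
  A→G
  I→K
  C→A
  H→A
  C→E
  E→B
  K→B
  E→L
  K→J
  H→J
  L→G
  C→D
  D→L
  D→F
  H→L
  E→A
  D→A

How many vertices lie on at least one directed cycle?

A vertex is on a directed cycle iff it belongs to a strongly connected component of size ≥ 2 (or has a self-loop).
The vertices on cycles are {B, C, D, E, F, H, J} — 7 in total.

7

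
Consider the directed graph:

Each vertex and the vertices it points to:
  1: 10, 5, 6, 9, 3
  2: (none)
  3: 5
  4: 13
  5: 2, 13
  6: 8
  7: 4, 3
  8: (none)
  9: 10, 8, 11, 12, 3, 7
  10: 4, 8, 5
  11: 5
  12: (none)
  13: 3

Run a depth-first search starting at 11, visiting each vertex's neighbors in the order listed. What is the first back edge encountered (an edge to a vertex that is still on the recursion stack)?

DFS from 11 (visiting each vertex's neighbors in the order listed); mark gray on enter, black on exit:
11 gray
  5 gray
    2 gray
    2 black
    13 gray
      3 gray
        3→5: 5 is gray → back edge
First back edge: 3 → 5.

3→5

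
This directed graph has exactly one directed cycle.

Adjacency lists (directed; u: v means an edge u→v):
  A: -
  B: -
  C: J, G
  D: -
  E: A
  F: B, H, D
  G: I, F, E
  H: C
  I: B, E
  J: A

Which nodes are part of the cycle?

DFS with gray/black marking from C:
C gray
  J gray
    A gray
    A black
  J black
  G gray
    I gray
      B gray
      B black
      E gray
        E→A: A black — skip
      E black
    I black
    F gray
      F→B: B black — skip
      H gray
        H→C: C is gray → back edge
Back edge closes the cycle C → G → F → H → C; its vertices are {C, F, G, H}.

C, F, G, H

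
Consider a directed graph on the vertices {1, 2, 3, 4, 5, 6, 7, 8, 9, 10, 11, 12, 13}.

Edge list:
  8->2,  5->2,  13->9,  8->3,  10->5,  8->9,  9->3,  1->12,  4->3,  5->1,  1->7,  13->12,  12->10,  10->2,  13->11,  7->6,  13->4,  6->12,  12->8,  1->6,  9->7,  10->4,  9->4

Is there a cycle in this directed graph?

DFS with white/gray/black marking, starting from 9:
9 gray
  3 gray
  3 black
  4 gray
    4→3: 3 black — skip
  4 black
  7 gray
    6 gray
      12 gray
        10 gray
          10→4: 4 black — skip
          2 gray
          2 black
          5 gray
            1 gray
              1→6: 6 is gray → back edge
Back edge found, so a cycle exists: 6 → 12 → 10 → 5 → 1 → 6.

Yes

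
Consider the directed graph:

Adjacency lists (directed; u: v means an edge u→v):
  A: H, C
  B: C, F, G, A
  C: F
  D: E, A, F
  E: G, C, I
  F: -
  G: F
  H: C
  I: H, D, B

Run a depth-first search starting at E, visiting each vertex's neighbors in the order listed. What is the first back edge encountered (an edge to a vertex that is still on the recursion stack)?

DFS from E (visiting each vertex's neighbors in the order listed); mark gray on enter, black on exit:
E gray
  G gray
    F gray
    F black
  G black
  C gray
    C→F: F black — skip
  C black
  I gray
    H gray
      H→C: C black — skip
    H black
    D gray
      D→E: E is gray → back edge
First back edge: D → E.

D->E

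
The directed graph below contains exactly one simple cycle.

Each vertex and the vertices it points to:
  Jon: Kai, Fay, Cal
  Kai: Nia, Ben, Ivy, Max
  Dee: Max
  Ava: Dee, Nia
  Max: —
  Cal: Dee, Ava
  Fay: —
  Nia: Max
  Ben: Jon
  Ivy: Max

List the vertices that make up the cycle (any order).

Ben, Jon, Kai

DFS with gray/black marking from Ben:
Ben gray
  Jon gray
    Kai gray
      Nia gray
        Max gray
        Max black
      Nia black
      Kai→Ben: Ben is gray → back edge
Back edge closes the cycle Ben → Jon → Kai → Ben; its vertices are {Ben, Jon, Kai}.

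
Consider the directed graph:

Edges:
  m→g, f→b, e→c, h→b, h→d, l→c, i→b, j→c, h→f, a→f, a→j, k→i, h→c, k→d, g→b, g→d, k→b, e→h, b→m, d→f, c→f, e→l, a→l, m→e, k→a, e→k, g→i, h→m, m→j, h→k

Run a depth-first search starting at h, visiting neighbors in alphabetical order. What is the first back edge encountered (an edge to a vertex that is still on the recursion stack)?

DFS from h (visiting neighbors in alphabetical order); mark gray on enter, black on exit:
h gray
  b gray
    m gray
      e gray
        c gray
          f gray
            f→b: b is gray → back edge
First back edge: f → b.

f->b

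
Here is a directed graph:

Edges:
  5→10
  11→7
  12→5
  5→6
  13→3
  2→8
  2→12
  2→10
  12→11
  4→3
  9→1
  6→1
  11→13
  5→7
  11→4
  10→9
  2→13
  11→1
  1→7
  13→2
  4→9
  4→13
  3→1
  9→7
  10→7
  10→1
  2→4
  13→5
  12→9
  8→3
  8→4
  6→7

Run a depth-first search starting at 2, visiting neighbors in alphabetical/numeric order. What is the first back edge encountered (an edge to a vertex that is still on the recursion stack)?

DFS from 2 (visiting neighbors in alphabetical/numeric order); mark gray on enter, black on exit:
2 gray
  4 gray
    3 gray
      1 gray
        7 gray
        7 black
      1 black
    3 black
    9 gray
      9→1: 1 black — skip
      9→7: 7 black — skip
    9 black
    13 gray
      13→2: 2 is gray → back edge
First back edge: 13 → 2.

13->2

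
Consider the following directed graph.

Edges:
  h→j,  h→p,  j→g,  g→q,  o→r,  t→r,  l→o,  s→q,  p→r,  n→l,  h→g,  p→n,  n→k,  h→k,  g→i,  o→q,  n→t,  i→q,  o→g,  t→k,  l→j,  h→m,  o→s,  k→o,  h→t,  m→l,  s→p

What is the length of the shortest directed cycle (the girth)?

5

For each vertex v, BFS finds the shortest path from v back to v.
The shortest such closed walk is p → n → l → o → s → p, length 5.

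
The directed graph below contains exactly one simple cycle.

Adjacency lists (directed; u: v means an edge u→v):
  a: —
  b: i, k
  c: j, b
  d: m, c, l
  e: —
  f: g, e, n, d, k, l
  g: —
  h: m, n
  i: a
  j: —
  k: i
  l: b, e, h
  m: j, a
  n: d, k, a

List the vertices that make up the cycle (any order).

d, h, l, n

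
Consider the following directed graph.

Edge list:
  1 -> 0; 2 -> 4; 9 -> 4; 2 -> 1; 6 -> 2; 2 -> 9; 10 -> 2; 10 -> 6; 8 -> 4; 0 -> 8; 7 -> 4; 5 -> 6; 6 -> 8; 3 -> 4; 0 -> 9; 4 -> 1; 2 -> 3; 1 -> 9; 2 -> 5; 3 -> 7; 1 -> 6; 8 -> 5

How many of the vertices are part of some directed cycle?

10

A vertex is on a directed cycle iff it belongs to a strongly connected component of size ≥ 2 (or has a self-loop).
The vertices on cycles are {0, 1, 2, 3, 4, 5, 6, 7, 8, 9} — 10 in total.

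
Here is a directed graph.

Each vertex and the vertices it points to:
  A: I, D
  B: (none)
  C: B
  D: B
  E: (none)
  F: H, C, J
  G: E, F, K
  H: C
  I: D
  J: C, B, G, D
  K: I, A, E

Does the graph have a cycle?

Yes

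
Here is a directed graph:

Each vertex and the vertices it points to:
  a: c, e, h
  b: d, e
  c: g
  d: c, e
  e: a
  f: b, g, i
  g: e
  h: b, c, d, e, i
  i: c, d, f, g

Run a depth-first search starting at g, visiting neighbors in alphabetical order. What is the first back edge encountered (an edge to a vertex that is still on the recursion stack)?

c→g

DFS from g (visiting neighbors in alphabetical order); mark gray on enter, black on exit:
g gray
  e gray
    a gray
      c gray
        c→g: g is gray → back edge
First back edge: c → g.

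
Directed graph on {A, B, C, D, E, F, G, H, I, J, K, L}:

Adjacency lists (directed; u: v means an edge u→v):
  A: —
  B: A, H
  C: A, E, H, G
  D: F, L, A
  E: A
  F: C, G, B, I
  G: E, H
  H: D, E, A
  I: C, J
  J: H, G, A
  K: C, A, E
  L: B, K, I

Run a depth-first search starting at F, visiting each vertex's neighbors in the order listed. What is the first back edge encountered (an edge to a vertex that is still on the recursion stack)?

D->F

DFS from F (visiting each vertex's neighbors in the order listed); mark gray on enter, black on exit:
F gray
  C gray
    A gray
    A black
    E gray
      E→A: A black — skip
    E black
    H gray
      D gray
        D→F: F is gray → back edge
First back edge: D → F.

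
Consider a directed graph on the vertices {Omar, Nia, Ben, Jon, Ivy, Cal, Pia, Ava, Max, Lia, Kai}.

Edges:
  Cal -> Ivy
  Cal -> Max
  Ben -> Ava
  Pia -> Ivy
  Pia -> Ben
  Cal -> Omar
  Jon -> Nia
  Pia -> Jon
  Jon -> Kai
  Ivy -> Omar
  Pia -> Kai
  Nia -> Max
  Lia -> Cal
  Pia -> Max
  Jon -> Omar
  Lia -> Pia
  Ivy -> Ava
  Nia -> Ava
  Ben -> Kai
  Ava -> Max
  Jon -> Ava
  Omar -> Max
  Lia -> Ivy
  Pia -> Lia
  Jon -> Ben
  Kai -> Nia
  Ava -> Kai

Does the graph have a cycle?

Yes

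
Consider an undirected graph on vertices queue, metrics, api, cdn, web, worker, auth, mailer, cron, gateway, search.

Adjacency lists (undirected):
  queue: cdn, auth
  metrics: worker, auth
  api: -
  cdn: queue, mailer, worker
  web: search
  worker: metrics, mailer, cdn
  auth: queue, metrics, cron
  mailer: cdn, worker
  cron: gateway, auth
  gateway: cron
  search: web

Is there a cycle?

DFS, tracking each vertex's parent; an edge to a visited non-parent vertex closes a cycle.
Start from metrics:
visit metrics (parent –)
  visit worker (parent metrics)
    worker–metrics: parent, skip
    visit mailer (parent worker)
      visit cdn (parent mailer)
        visit queue (parent cdn)
          queue–cdn: parent, skip
          visit auth (parent queue)
            auth–queue: parent, skip
            auth–metrics: metrics visited and ≠ parent → cycle
Cycle: metrics – worker – mailer – cdn – queue – auth – metrics.

Yes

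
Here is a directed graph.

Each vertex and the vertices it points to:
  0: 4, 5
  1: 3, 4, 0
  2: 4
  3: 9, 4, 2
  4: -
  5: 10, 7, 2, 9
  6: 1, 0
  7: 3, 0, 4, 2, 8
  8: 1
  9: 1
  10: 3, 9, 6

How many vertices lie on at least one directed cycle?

9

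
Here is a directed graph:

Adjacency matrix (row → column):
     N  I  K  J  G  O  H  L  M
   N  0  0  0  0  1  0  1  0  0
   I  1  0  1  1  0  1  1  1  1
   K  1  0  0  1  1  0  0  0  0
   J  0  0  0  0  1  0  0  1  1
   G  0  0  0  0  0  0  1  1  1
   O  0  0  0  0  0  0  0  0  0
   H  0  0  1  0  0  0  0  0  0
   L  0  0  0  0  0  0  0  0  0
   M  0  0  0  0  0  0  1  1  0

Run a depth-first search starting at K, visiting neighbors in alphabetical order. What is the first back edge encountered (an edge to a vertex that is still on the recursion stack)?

DFS from K (visiting neighbors in alphabetical order); mark gray on enter, black on exit:
K gray
  G gray
    H gray
      H→K: K is gray → back edge
First back edge: H → K.

H→K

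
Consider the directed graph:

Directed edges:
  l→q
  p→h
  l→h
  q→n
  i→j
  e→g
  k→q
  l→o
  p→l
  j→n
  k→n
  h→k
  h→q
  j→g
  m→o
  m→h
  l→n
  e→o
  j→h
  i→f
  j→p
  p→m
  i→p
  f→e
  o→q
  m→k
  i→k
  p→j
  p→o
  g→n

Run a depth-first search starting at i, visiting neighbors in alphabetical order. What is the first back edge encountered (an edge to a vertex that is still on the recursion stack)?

DFS from i (visiting neighbors in alphabetical order); mark gray on enter, black on exit:
i gray
  f gray
    e gray
      g gray
        n gray
        n black
      g black
      o gray
        q gray
          q→n: n black — skip
        q black
      o black
    e black
  f black
  j gray
    j→g: g black — skip
    h gray
      k gray
        k→n: n black — skip
        k→q: q black — skip
      k black
      h→q: q black — skip
    h black
    j→n: n black — skip
    p gray
      p→h: h black — skip
      p→j: j is gray → back edge
First back edge: p → j.

p->j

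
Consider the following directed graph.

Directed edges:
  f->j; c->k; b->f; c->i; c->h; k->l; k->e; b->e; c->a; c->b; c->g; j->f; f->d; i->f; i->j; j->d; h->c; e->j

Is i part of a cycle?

i lies on a cycle iff there is a path from i back to itself.
Exploring from i, it never reaches itself; equivalently, its strongly connected component is a singleton.

No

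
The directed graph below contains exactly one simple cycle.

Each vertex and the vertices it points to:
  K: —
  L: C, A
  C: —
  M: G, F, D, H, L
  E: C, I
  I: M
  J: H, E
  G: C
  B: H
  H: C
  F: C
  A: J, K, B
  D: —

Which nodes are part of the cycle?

A, E, I, J, L, M

DFS with gray/black marking from M:
M gray
  G gray
    C gray
    C black
  G black
  F gray
    F→C: C black — skip
  F black
  D gray
  D black
  H gray
    H→C: C black — skip
  H black
  L gray
    L→C: C black — skip
    A gray
      J gray
        J→H: H black — skip
        E gray
          E→C: C black — skip
          I gray
            I→M: M is gray → back edge
Back edge closes the cycle M → L → A → J → E → I → M; its vertices are {A, E, I, J, L, M}.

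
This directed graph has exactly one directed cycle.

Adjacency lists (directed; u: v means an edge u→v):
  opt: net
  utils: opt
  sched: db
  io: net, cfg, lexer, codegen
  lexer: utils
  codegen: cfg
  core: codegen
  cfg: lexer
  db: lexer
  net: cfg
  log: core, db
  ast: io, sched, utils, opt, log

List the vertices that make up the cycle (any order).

cfg, net, opt, lexer, utils

DFS with gray/black marking from utils:
utils gray
  opt gray
    net gray
      cfg gray
        lexer gray
          lexer→utils: utils is gray → back edge
Back edge closes the cycle utils → opt → net → cfg → lexer → utils; its vertices are {cfg, net, opt, lexer, utils}.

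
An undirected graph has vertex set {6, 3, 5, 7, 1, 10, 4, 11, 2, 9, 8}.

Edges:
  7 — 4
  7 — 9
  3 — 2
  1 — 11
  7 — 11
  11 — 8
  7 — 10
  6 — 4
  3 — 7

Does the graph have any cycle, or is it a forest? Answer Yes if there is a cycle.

DFS, tracking each vertex's parent; an edge to a visited non-parent vertex closes a cycle.
Start from 8:
visit 8 (parent –)
  visit 11 (parent 8)
    visit 7 (parent 11)
      visit 3 (parent 7)
        3–7: parent, skip
        visit 2 (parent 3)
          2–3: parent, skip
      visit 10 (parent 7)
        10–7: parent, skip
      visit 4 (parent 7)
        4–7: parent, skip
        visit 6 (parent 4)
          6–4: parent, skip
      visit 9 (parent 7)
        9–7: parent, skip
      7–11: parent, skip
    11–8: parent, skip
    visit 1 (parent 11)
      1–11: parent, skip
visit 5 (parent –)
No non-parent visited neighbor found — the graph is a forest.

No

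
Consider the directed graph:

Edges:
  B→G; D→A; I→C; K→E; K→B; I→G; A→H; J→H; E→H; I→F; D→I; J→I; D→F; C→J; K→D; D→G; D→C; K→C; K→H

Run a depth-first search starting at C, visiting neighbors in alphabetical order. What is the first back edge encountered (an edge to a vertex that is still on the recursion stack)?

DFS from C (visiting neighbors in alphabetical order); mark gray on enter, black on exit:
C gray
  J gray
    H gray
    H black
    I gray
      I→C: C is gray → back edge
First back edge: I → C.

I→C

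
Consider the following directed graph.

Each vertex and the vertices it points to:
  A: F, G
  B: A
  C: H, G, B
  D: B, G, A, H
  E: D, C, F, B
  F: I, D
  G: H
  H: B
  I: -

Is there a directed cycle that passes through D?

Yes

D is on a cycle iff D can reach itself via ≥1 edge.
D → A → F → D — yes.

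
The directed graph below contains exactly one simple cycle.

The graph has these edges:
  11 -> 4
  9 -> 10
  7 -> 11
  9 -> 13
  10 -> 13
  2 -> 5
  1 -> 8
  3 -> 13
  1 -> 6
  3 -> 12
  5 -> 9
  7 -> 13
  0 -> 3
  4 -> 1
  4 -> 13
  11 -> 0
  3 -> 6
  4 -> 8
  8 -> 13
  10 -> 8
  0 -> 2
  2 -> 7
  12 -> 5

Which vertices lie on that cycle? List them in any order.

DFS with gray/black marking from 11:
11 gray
  0 gray
    2 gray
      7 gray
        7→11: 11 is gray → back edge
Back edge closes the cycle 11 → 0 → 2 → 7 → 11; its vertices are {0, 2, 7, 11}.

0, 2, 7, 11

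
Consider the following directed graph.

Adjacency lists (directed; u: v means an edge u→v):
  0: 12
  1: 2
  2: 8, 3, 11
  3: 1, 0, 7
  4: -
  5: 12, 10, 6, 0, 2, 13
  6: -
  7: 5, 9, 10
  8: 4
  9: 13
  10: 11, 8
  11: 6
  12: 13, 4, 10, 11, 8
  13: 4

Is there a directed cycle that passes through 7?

7 is on a cycle iff 7 can reach itself via ≥1 edge.
7 → 5 → 2 → 3 → 7 — yes.

Yes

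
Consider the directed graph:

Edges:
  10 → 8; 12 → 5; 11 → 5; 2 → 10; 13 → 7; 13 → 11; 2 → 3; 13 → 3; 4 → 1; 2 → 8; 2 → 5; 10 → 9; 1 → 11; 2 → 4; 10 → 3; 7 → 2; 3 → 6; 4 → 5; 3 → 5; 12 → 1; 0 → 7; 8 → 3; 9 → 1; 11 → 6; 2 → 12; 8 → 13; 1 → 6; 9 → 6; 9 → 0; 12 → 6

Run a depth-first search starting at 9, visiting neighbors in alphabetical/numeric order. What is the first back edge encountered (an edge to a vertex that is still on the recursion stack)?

DFS from 9 (visiting neighbors in alphabetical/numeric order); mark gray on enter, black on exit:
9 gray
  0 gray
    7 gray
      2 gray
        3 gray
          5 gray
          5 black
          6 gray
          6 black
        3 black
        4 gray
          1 gray
            1→6: 6 black — skip
            11 gray
              11→5: 5 black — skip
              11→6: 6 black — skip
            11 black
          1 black
          4→5: 5 black — skip
        4 black
        2→5: 5 black — skip
        8 gray
          8→3: 3 black — skip
          13 gray
            13→3: 3 black — skip
            13→7: 7 is gray → back edge
First back edge: 13 → 7.

13->7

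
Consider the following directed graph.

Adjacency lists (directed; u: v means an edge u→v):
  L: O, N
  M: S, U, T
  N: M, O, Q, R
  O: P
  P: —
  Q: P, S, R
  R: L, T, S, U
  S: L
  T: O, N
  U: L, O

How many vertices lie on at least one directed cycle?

8

A vertex is on a directed cycle iff it belongs to a strongly connected component of size ≥ 2 (or has a self-loop).
The vertices on cycles are {L, M, N, Q, R, S, T, U} — 8 in total.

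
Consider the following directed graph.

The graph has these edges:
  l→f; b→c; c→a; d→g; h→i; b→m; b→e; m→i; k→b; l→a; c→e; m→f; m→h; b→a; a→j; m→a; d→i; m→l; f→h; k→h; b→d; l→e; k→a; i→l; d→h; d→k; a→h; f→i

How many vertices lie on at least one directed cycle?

A vertex is on a directed cycle iff it belongs to a strongly connected component of size ≥ 2 (or has a self-loop).
The vertices on cycles are {a, b, d, f, h, i, k, l} — 8 in total.

8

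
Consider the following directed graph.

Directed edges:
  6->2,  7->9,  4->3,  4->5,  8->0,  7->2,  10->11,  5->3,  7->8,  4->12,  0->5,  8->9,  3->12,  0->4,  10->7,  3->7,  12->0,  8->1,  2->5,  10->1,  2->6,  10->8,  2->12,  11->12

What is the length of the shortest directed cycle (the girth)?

For each vertex v, BFS finds the shortest path from v back to v.
The shortest such closed walk is 2 → 6 → 2, length 2.

2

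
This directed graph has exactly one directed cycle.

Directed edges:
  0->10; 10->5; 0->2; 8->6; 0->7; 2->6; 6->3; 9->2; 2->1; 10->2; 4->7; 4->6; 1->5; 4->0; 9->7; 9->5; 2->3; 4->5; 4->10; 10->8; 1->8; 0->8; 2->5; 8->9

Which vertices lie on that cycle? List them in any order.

1, 2, 8, 9

DFS with gray/black marking from 8:
8 gray
  6 gray
    3 gray
    3 black
  6 black
  9 gray
    2 gray
      2→6: 6 black — skip
      1 gray
        1→8: 8 is gray → back edge
Back edge closes the cycle 8 → 9 → 2 → 1 → 8; its vertices are {1, 2, 8, 9}.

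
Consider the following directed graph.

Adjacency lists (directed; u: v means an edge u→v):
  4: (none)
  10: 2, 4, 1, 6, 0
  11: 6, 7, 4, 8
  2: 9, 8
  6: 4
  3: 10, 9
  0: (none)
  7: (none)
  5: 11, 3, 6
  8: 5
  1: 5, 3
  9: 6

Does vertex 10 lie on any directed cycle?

Yes

10 is on a cycle iff 10 can reach itself via ≥1 edge.
10 → 1 → 3 → 10 — yes.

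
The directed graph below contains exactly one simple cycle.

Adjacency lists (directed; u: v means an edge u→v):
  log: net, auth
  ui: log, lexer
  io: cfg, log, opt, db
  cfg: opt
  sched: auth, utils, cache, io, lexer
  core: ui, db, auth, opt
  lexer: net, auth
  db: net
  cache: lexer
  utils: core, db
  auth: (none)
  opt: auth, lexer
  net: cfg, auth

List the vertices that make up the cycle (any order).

DFS with gray/black marking from cfg:
cfg gray
  opt gray
    auth gray
    auth black
    lexer gray
      net gray
        net→cfg: cfg is gray → back edge
Back edge closes the cycle cfg → opt → lexer → net → cfg; its vertices are {cfg, net, opt, lexer}.

cfg, net, opt, lexer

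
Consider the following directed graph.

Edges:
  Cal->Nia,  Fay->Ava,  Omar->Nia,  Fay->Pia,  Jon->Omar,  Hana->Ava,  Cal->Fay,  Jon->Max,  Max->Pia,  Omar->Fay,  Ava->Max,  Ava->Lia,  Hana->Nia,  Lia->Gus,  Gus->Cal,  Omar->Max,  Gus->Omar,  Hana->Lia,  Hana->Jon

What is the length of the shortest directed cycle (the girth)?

For each vertex v, BFS finds the shortest path from v back to v.
The shortest such closed walk is Ava → Lia → Gus → Cal → Fay → Ava, length 5.

5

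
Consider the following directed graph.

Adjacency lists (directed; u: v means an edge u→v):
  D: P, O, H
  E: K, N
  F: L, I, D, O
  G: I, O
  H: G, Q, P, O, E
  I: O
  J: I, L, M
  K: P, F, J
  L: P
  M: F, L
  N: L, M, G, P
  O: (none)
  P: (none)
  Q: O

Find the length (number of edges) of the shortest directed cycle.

5

For each vertex v, BFS finds the shortest path from v back to v.
The shortest such closed walk is H → E → K → F → D → H, length 5.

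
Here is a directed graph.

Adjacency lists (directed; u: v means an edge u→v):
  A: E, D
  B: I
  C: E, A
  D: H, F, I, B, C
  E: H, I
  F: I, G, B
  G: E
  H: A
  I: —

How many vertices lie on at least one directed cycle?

A vertex is on a directed cycle iff it belongs to a strongly connected component of size ≥ 2 (or has a self-loop).
The vertices on cycles are {A, C, D, E, F, G, H} — 7 in total.

7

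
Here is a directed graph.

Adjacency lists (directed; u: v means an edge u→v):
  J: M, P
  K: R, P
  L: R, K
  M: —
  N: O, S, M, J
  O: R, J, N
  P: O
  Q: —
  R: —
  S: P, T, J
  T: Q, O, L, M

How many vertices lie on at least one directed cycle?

8

A vertex is on a directed cycle iff it belongs to a strongly connected component of size ≥ 2 (or has a self-loop).
The vertices on cycles are {J, K, L, N, O, P, S, T} — 8 in total.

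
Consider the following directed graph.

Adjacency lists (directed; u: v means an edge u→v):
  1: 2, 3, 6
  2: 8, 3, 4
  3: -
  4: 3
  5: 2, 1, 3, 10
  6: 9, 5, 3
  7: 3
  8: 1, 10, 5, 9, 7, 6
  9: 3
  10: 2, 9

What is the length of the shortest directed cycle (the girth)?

For each vertex v, BFS finds the shortest path from v back to v.
The shortest such closed walk is 8 → 10 → 2 → 8, length 3.

3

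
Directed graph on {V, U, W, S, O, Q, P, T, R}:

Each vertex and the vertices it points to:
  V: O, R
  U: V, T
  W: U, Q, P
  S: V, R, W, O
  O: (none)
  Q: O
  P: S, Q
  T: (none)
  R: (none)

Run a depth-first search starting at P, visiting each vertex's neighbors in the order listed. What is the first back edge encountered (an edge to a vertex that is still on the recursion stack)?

W→P

DFS from P (visiting each vertex's neighbors in the order listed); mark gray on enter, black on exit:
P gray
  S gray
    V gray
      O gray
      O black
      R gray
      R black
    V black
    S→R: R black — skip
    W gray
      U gray
        U→V: V black — skip
        T gray
        T black
      U black
      Q gray
        Q→O: O black — skip
      Q black
      W→P: P is gray → back edge
First back edge: W → P.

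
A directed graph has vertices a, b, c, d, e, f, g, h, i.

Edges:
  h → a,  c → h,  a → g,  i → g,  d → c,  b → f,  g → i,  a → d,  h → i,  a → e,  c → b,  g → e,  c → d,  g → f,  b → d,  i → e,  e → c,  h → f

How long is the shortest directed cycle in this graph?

For each vertex v, BFS finds the shortest path from v back to v.
The shortest such closed walk is c → d → c, length 2.

2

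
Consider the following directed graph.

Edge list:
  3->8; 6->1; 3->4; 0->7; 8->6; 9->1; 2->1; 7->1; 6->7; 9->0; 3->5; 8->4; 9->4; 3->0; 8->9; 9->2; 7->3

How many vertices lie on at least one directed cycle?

A vertex is on a directed cycle iff it belongs to a strongly connected component of size ≥ 2 (or has a self-loop).
The vertices on cycles are {0, 3, 6, 7, 8, 9} — 6 in total.

6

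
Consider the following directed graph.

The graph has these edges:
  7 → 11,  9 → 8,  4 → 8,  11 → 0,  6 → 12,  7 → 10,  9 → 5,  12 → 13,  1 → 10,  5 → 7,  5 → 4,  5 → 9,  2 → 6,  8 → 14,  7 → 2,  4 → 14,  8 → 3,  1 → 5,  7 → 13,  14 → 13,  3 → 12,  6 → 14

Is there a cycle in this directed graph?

Yes

DFS with white/gray/black marking, starting from 6:
6 gray
  12 gray
    13 gray
    13 black
  12 black
  14 gray
    14→13: 13 black — skip
  14 black
6 black
0 gray
0 black
1 gray
  5 gray
    7 gray
      7→13: 13 black — skip
      10 gray
      10 black
      2 gray
        2→6: 6 black — skip
      2 black
      11 gray
        11→0: 0 black — skip
      11 black
    7 black
    4 gray
      8 gray
        3 gray
          3→12: 12 black — skip
        3 black
        8→14: 14 black — skip
      8 black
      4→14: 14 black — skip
    4 black
    9 gray
      9→5: 5 is gray → back edge
Back edge found, so a cycle exists: 5 → 9 → 5.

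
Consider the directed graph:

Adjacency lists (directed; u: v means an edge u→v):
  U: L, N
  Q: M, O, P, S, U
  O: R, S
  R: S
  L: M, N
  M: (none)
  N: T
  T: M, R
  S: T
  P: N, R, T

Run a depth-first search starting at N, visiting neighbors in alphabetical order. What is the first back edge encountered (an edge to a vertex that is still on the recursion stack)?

S->T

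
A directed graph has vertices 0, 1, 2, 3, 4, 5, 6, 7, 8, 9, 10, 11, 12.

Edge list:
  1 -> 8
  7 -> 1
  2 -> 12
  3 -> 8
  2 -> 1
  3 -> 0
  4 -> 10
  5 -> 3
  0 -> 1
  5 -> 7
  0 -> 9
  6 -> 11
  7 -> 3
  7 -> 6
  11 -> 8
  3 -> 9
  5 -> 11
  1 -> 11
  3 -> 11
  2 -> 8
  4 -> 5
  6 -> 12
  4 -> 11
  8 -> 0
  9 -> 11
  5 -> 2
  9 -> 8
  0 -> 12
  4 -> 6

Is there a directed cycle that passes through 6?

No

6 lies on a cycle iff there is a path from 6 back to itself.
Exploring from 6, it never reaches itself; equivalently, its strongly connected component is a singleton.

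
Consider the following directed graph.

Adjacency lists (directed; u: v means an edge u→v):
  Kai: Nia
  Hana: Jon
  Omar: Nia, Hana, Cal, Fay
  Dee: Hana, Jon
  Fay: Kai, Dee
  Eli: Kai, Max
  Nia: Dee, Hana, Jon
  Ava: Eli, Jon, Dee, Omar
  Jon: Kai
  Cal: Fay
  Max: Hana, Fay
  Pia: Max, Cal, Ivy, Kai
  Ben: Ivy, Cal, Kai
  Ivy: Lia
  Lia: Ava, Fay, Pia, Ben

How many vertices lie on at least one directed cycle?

A vertex is on a directed cycle iff it belongs to a strongly connected component of size ≥ 2 (or has a self-loop).
The vertices on cycles are {Ben, Dee, Ivy, Jon, Kai, Lia, Nia, Pia, Hana} — 9 in total.

9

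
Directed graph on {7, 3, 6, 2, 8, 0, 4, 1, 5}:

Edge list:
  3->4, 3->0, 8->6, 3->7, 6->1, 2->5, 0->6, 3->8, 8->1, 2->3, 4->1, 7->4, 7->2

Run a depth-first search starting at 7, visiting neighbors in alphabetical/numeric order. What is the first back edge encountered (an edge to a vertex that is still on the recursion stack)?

DFS from 7 (visiting neighbors in alphabetical/numeric order); mark gray on enter, black on exit:
7 gray
  2 gray
    3 gray
      0 gray
        6 gray
          1 gray
          1 black
        6 black
      0 black
      4 gray
        4→1: 1 black — skip
      4 black
      3→7: 7 is gray → back edge
First back edge: 3 → 7.

3->7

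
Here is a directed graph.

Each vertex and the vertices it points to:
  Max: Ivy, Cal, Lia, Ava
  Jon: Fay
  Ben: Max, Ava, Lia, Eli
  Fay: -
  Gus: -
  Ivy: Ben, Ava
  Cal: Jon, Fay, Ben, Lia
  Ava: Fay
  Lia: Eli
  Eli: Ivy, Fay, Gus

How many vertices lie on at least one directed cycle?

6

A vertex is on a directed cycle iff it belongs to a strongly connected component of size ≥ 2 (or has a self-loop).
The vertices on cycles are {Ben, Cal, Eli, Ivy, Lia, Max} — 6 in total.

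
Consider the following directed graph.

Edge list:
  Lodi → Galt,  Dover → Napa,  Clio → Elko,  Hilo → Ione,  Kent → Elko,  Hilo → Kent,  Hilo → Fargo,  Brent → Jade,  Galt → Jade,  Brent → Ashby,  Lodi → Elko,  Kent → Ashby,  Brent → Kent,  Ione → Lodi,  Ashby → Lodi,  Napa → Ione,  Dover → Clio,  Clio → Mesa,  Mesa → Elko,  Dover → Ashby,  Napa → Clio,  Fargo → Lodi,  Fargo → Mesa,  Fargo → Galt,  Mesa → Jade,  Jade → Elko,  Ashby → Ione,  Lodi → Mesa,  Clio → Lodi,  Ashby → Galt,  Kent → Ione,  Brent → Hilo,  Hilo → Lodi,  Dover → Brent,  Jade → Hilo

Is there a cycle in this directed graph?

Yes

DFS with white/gray/black marking, starting from Napa:
Napa gray
  Clio gray
    Lodi gray
      Mesa gray
        Elko gray
        Elko black
        Jade gray
          Hilo gray
            Ione gray
              Ione→Lodi: Lodi is gray → back edge
Back edge found, so a cycle exists: Lodi → Mesa → Jade → Hilo → Ione → Lodi.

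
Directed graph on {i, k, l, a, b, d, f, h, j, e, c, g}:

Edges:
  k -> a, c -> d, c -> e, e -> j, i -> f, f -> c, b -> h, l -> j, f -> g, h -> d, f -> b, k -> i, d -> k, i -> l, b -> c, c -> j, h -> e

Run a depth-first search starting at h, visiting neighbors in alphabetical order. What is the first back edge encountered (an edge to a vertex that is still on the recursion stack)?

c→d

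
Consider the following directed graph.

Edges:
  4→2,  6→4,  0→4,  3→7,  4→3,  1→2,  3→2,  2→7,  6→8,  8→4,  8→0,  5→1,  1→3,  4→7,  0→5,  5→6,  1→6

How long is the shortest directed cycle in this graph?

For each vertex v, BFS finds the shortest path from v back to v.
The shortest such closed walk is 6 → 8 → 0 → 5 → 6, length 4.

4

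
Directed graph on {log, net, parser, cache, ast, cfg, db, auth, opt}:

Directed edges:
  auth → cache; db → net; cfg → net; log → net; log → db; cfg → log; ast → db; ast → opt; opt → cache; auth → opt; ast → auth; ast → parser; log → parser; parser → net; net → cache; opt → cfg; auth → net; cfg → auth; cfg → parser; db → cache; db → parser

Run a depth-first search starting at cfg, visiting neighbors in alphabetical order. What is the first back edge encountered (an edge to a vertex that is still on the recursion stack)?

DFS from cfg (visiting neighbors in alphabetical order); mark gray on enter, black on exit:
cfg gray
  auth gray
    cache gray
    cache black
    net gray
      net→cache: cache black — skip
    net black
    opt gray
      opt→cache: cache black — skip
      opt→cfg: cfg is gray → back edge
First back edge: opt → cfg.

opt→cfg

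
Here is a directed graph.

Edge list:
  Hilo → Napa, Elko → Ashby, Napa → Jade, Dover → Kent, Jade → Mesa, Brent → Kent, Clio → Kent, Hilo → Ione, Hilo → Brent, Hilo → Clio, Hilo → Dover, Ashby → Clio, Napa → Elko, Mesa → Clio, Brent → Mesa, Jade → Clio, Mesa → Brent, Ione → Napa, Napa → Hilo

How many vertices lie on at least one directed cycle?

5

A vertex is on a directed cycle iff it belongs to a strongly connected component of size ≥ 2 (or has a self-loop).
The vertices on cycles are {Hilo, Ione, Mesa, Napa, Brent} — 5 in total.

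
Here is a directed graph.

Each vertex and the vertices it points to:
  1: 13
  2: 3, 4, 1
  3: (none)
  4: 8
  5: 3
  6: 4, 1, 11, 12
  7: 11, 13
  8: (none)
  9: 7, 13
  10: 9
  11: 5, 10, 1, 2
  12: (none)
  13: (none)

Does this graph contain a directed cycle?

DFS with white/gray/black marking, starting from 3:
3 gray
3 black
1 gray
  13 gray
  13 black
1 black
2 gray
  2→3: 3 black — skip
  4 gray
    8 gray
    8 black
  4 black
  2→1: 1 black — skip
2 black
5 gray
  5→3: 3 black — skip
5 black
6 gray
  6→4: 4 black — skip
  6→1: 1 black — skip
  11 gray
    11→5: 5 black — skip
    10 gray
      9 gray
        7 gray
          7→11: 11 is gray → back edge
Back edge found, so a cycle exists: 11 → 10 → 9 → 7 → 11.

Yes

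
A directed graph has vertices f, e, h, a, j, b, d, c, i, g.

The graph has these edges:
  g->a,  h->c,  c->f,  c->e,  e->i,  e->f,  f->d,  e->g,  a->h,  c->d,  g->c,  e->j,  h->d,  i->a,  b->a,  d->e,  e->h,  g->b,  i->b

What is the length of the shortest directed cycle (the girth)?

3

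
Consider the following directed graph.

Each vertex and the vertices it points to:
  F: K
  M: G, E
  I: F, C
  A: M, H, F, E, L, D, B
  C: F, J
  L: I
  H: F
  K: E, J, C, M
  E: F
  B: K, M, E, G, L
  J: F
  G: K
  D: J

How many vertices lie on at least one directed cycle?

A vertex is on a directed cycle iff it belongs to a strongly connected component of size ≥ 2 (or has a self-loop).
The vertices on cycles are {C, E, F, G, J, K, M} — 7 in total.

7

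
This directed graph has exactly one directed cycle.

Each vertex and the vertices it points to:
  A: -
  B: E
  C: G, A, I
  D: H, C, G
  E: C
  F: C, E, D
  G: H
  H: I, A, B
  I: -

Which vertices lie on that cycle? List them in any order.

DFS with gray/black marking from G:
G gray
  H gray
    I gray
    I black
    A gray
    A black
    B gray
      E gray
        C gray
          C→G: G is gray → back edge
Back edge closes the cycle G → H → B → E → C → G; its vertices are {B, C, E, G, H}.

B, C, E, G, H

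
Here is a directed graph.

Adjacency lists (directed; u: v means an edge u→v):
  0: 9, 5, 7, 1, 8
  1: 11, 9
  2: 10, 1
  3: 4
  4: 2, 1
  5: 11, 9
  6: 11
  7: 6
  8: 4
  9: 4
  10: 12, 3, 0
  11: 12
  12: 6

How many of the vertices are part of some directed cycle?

A vertex is on a directed cycle iff it belongs to a strongly connected component of size ≥ 2 (or has a self-loop).
The vertices on cycles are {0, 1, 2, 3, 4, 5, 6, 8, 9, 10, 11, 12} — 12 in total.

12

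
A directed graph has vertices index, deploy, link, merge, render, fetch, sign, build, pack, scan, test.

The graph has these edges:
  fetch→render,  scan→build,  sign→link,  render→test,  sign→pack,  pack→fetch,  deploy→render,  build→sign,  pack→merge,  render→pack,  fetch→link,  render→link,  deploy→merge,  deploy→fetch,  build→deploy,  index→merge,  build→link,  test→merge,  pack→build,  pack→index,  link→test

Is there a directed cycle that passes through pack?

pack is on a cycle iff pack can reach itself via ≥1 edge.
pack → build → sign → pack — yes.

Yes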